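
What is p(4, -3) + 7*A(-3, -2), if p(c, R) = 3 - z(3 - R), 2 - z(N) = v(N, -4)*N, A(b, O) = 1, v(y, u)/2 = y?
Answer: 80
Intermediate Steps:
v(y, u) = 2*y
z(N) = 2 - 2*N**2 (z(N) = 2 - 2*N*N = 2 - 2*N**2)
p(c, R) = 1 + 2*(3 - R)**2 (p(c, R) = 3 - (2 - 2*(3 - R)**2) = 3 + (-2 + 2*(3 - R)**2) = 1 + 2*(3 - R)**2)
p(4, -3) + 7*A(-3, -2) = (1 + 2*(-3 - 3)**2) + 7*1 = (1 + 2*(-6)**2) + 7 = (1 + 2*36) + 7 = (1 + 72) + 7 = 73 + 7 = 80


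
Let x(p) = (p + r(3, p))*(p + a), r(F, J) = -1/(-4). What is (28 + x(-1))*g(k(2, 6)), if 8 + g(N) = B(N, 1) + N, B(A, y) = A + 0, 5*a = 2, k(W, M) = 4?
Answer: 0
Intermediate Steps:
r(F, J) = ¼ (r(F, J) = -1*(-¼) = ¼)
a = ⅖ (a = (⅕)*2 = ⅖ ≈ 0.40000)
B(A, y) = A
g(N) = -8 + 2*N (g(N) = -8 + (N + N) = -8 + 2*N)
x(p) = (¼ + p)*(⅖ + p) (x(p) = (p + ¼)*(p + ⅖) = (¼ + p)*(⅖ + p))
(28 + x(-1))*g(k(2, 6)) = (28 + (⅒ + (-1)² + (13/20)*(-1)))*(-8 + 2*4) = (28 + (⅒ + 1 - 13/20))*(-8 + 8) = (28 + 9/20)*0 = (569/20)*0 = 0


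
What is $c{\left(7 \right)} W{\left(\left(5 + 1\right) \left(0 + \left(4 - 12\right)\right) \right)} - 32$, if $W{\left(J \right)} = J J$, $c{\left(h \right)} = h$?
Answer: $16096$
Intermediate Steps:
$W{\left(J \right)} = J^{2}$
$c{\left(7 \right)} W{\left(\left(5 + 1\right) \left(0 + \left(4 - 12\right)\right) \right)} - 32 = 7 \left(\left(5 + 1\right) \left(0 + \left(4 - 12\right)\right)\right)^{2} - 32 = 7 \left(6 \left(0 + \left(4 - 12\right)\right)\right)^{2} - 32 = 7 \left(6 \left(0 - 8\right)\right)^{2} - 32 = 7 \left(6 \left(-8\right)\right)^{2} - 32 = 7 \left(-48\right)^{2} - 32 = 7 \cdot 2304 - 32 = 16128 - 32 = 16096$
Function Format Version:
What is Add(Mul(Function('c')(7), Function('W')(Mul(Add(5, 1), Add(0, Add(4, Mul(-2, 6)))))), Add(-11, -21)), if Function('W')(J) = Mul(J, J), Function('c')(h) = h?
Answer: 16096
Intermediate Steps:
Function('W')(J) = Pow(J, 2)
Add(Mul(Function('c')(7), Function('W')(Mul(Add(5, 1), Add(0, Add(4, Mul(-2, 6)))))), Add(-11, -21)) = Add(Mul(7, Pow(Mul(Add(5, 1), Add(0, Add(4, Mul(-2, 6)))), 2)), Add(-11, -21)) = Add(Mul(7, Pow(Mul(6, Add(0, Add(4, -12))), 2)), -32) = Add(Mul(7, Pow(Mul(6, Add(0, -8)), 2)), -32) = Add(Mul(7, Pow(Mul(6, -8), 2)), -32) = Add(Mul(7, Pow(-48, 2)), -32) = Add(Mul(7, 2304), -32) = Add(16128, -32) = 16096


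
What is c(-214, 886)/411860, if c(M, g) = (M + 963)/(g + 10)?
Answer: 107/52718080 ≈ 2.0297e-6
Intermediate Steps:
c(M, g) = (963 + M)/(10 + g)
c(-214, 886)/411860 = ((963 - 214)/(10 + 886))/411860 = (749/896)*(1/411860) = ((1/896)*749)*(1/411860) = (107/128)*(1/411860) = 107/52718080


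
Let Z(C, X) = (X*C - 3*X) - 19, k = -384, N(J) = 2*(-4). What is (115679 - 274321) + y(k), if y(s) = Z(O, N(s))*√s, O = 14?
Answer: -158642 - 856*I*√6 ≈ -1.5864e+5 - 2096.8*I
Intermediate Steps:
N(J) = -8
Z(C, X) = -19 - 3*X + C*X (Z(C, X) = (C*X - 3*X) - 19 = (-3*X + C*X) - 19 = -19 - 3*X + C*X)
y(s) = -107*√s (y(s) = (-19 - 3*(-8) + 14*(-8))*√s = (-19 + 24 - 112)*√s = -107*√s)
(115679 - 274321) + y(k) = (115679 - 274321) - 856*I*√6 = -158642 - 856*I*√6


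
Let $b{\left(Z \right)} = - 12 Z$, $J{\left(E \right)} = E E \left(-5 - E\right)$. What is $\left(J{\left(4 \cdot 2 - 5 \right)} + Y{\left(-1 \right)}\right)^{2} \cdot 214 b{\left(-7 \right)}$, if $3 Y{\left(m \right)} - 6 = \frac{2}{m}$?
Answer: $\frac{269304448}{3} \approx 8.9768 \cdot 10^{7}$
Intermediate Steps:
$Y{\left(m \right)} = 2 + \frac{2}{3 m}$ ($Y{\left(m \right)} = 2 + \frac{2 \frac{1}{m}}{3} = 2 + \frac{2}{3 m}$)
$J{\left(E \right)} = E^{2} \left(-5 - E\right)$
$\left(J{\left(4 \cdot 2 - 5 \right)} + Y{\left(-1 \right)}\right)^{2} \cdot 214 b{\left(-7 \right)} = \left(\left(4 \cdot 2 - 5\right)^{2} \left(-5 - \left(4 \cdot 2 - 5\right)\right) + \left(2 + \frac{2}{3 \left(-1\right)}\right)\right)^{2} \cdot 214 \left(\left(-12\right) \left(-7\right)\right) = \left(\left(8 - 5\right)^{2} \left(-5 - \left(8 - 5\right)\right) + \left(2 + \frac{2}{3} \left(-1\right)\right)\right)^{2} \cdot 214 \cdot 84 = \left(3^{2} \left(-5 - 3\right) + \left(2 - \frac{2}{3}\right)\right)^{2} \cdot 214 \cdot 84 = \left(9 \left(-5 - 3\right) + \frac{4}{3}\right)^{2} \cdot 214 \cdot 84 = \left(9 \left(-8\right) + \frac{4}{3}\right)^{2} \cdot 214 \cdot 84 = \left(-72 + \frac{4}{3}\right)^{2} \cdot 214 \cdot 84 = \left(- \frac{212}{3}\right)^{2} \cdot 214 \cdot 84 = \frac{44944}{9} \cdot 214 \cdot 84 = \frac{9618016}{9} \cdot 84 = \frac{269304448}{3}$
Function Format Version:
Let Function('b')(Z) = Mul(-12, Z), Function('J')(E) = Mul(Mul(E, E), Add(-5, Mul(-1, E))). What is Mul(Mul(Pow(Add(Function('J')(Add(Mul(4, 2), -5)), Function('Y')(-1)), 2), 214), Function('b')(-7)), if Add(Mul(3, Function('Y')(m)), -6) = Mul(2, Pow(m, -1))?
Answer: Rational(269304448, 3) ≈ 8.9768e+7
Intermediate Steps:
Function('Y')(m) = Add(2, Mul(Rational(2, 3), Pow(m, -1))) (Function('Y')(m) = Add(2, Mul(Rational(1, 3), Mul(2, Pow(m, -1)))) = Add(2, Mul(Rational(2, 3), Pow(m, -1))))
Function('J')(E) = Mul(Pow(E, 2), Add(-5, Mul(-1, E)))
Mul(Mul(Pow(Add(Function('J')(Add(Mul(4, 2), -5)), Function('Y')(-1)), 2), 214), Function('b')(-7)) = Mul(Mul(Pow(Add(Mul(Pow(Add(Mul(4, 2), -5), 2), Add(-5, Mul(-1, Add(Mul(4, 2), -5)))), Add(2, Mul(Rational(2, 3), Pow(-1, -1)))), 2), 214), Mul(-12, -7)) = Mul(Mul(Pow(Add(Mul(Pow(Add(8, -5), 2), Add(-5, Mul(-1, Add(8, -5)))), Add(2, Mul(Rational(2, 3), -1))), 2), 214), 84) = Mul(Mul(Pow(Add(Mul(Pow(3, 2), Add(-5, Mul(-1, 3))), Add(2, Rational(-2, 3))), 2), 214), 84) = Mul(Mul(Pow(Add(Mul(9, Add(-5, -3)), Rational(4, 3)), 2), 214), 84) = Mul(Mul(Pow(Add(Mul(9, -8), Rational(4, 3)), 2), 214), 84) = Mul(Mul(Pow(Add(-72, Rational(4, 3)), 2), 214), 84) = Mul(Mul(Pow(Rational(-212, 3), 2), 214), 84) = Mul(Mul(Rational(44944, 9), 214), 84) = Mul(Rational(9618016, 9), 84) = Rational(269304448, 3)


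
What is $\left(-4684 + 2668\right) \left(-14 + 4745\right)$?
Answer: $-9537696$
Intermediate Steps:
$\left(-4684 + 2668\right) \left(-14 + 4745\right) = \left(-2016\right) 4731 = -9537696$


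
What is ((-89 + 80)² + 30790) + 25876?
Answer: 56747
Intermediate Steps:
((-89 + 80)² + 30790) + 25876 = ((-9)² + 30790) + 25876 = (81 + 30790) + 25876 = 30871 + 25876 = 56747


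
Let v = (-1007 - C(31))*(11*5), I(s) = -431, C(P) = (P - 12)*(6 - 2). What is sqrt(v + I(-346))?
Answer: 2*I*sqrt(14999) ≈ 244.94*I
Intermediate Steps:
C(P) = -48 + 4*P (C(P) = (-12 + P)*4 = -48 + 4*P)
v = -59565 (v = (-1007 - (-48 + 4*31))*(11*5) = (-1007 - (-48 + 124))*55 = (-1007 - 1*76)*55 = (-1007 - 76)*55 = -1083*55 = -59565)
sqrt(v + I(-346)) = sqrt(-59565 - 431) = sqrt(-59996) = 2*I*sqrt(14999)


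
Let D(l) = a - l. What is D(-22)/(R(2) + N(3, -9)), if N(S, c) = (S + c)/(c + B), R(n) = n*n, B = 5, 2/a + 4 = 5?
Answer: 48/11 ≈ 4.3636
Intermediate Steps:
a = 2 (a = 2/(-4 + 5) = 2/1 = 2*1 = 2)
R(n) = n²
N(S, c) = (S + c)/(5 + c) (N(S, c) = (S + c)/(c + 5) = (S + c)/(5 + c))
D(l) = 2 - l
D(-22)/(R(2) + N(3, -9)) = (2 - 1*(-22))/(2² + (3 - 9)/(5 - 9)) = (2 + 22)/(4 - 6/(-4)) = 24/(4 - ¼*(-6)) = 24/(4 + 3/2) = 24/(11/2) = (2/11)*24 = 48/11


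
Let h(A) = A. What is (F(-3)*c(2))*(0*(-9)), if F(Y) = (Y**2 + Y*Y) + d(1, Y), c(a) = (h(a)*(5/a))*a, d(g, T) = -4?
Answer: 0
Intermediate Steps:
c(a) = 5*a (c(a) = (a*(5/a))*a = 5*a)
F(Y) = -4 + 2*Y**2 (F(Y) = (Y**2 + Y*Y) - 4 = (Y**2 + Y**2) - 4 = 2*Y**2 - 4 = -4 + 2*Y**2)
(F(-3)*c(2))*(0*(-9)) = ((-4 + 2*(-3)**2)*(5*2))*(0*(-9)) = ((-4 + 2*9)*10)*0 = ((-4 + 18)*10)*0 = (14*10)*0 = 140*0 = 0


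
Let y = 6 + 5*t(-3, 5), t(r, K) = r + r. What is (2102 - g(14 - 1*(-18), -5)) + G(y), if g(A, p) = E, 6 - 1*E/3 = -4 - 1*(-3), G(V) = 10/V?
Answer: 24967/12 ≈ 2080.6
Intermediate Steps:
t(r, K) = 2*r
y = -24 (y = 6 + 5*(2*(-3)) = 6 + 5*(-6) = 6 - 30 = -24)
E = 21 (E = 18 - 3*(-4 - 1*(-3)) = 18 - 3*(-4 + 3) = 18 - 3*(-1) = 18 + 3 = 21)
g(A, p) = 21
(2102 - g(14 - 1*(-18), -5)) + G(y) = (2102 - 1*21) + 10/(-24) = (2102 - 21) + 10*(-1/24) = 2081 - 5/12 = 24967/12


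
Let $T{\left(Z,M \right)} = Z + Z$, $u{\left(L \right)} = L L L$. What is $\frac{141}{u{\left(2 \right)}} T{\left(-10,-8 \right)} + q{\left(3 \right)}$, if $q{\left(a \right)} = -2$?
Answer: $- \frac{709}{2} \approx -354.5$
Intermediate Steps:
$u{\left(L \right)} = L^{3}$ ($u{\left(L \right)} = L^{2} L = L^{3}$)
$T{\left(Z,M \right)} = 2 Z$
$\frac{141}{u{\left(2 \right)}} T{\left(-10,-8 \right)} + q{\left(3 \right)} = \frac{141}{2^{3}} \cdot 2 \left(-10\right) - 2 = \frac{141}{8} \left(-20\right) - 2 = - \frac{705}{2} - 2 = - \frac{709}{2}$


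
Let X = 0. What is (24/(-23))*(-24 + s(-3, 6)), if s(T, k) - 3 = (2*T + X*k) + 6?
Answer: 504/23 ≈ 21.913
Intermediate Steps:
s(T, k) = 9 + 2*T (s(T, k) = 3 + ((2*T + 0*k) + 6) = 3 + ((2*T + 0) + 6) = 3 + (2*T + 6) = 3 + (6 + 2*T) = 9 + 2*T)
(24/(-23))*(-24 + s(-3, 6)) = (24/(-23))*(-24 + (9 + 2*(-3))) = (24*(-1/23))*(-24 + (9 - 6)) = -24*(-24 + 3)/23 = -24/23*(-21) = 504/23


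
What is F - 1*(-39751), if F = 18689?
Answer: 58440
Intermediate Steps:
F - 1*(-39751) = 18689 - 1*(-39751) = 18689 + 39751 = 58440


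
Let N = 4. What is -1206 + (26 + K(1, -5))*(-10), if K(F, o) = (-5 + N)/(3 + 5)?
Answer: -5859/4 ≈ -1464.8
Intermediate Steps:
K(F, o) = -⅛ (K(F, o) = (-5 + 4)/(3 + 5) = -1/8 = -1*⅛ = -⅛)
-1206 + (26 + K(1, -5))*(-10) = -1206 + (26 - ⅛)*(-10) = -1206 + (207/8)*(-10) = -1206 - 1035/4 = -5859/4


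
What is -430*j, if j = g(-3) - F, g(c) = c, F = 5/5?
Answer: 1720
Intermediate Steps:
F = 1 (F = 5*(⅕) = 1)
j = -4 (j = -3 - 1*1 = -3 - 1 = -4)
-430*j = -430*(-4) = 1720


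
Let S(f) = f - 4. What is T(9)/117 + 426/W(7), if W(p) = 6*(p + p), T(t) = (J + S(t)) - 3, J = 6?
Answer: 8419/1638 ≈ 5.1398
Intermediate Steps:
S(f) = -4 + f
T(t) = -1 + t (T(t) = (6 + (-4 + t)) - 3 = (2 + t) - 3 = -1 + t)
W(p) = 12*p (W(p) = 6*(2*p) = 12*p)
T(9)/117 + 426/W(7) = (-1 + 9)/117 + 426/((12*7)) = 8*(1/117) + 426/84 = 8/117 + 426*(1/84) = 8/117 + 71/14 = 8419/1638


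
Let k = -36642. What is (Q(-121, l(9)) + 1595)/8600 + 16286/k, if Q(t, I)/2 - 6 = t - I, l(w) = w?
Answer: -45351413/157560600 ≈ -0.28783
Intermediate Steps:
Q(t, I) = 12 - 2*I + 2*t (Q(t, I) = 12 + 2*(t - I) = 12 + (-2*I + 2*t) = 12 - 2*I + 2*t)
(Q(-121, l(9)) + 1595)/8600 + 16286/k = ((12 - 2*9 + 2*(-121)) + 1595)/8600 + 16286/(-36642) = ((12 - 18 - 242) + 1595)*(1/8600) + 16286*(-1/36642) = (-248 + 1595)*(1/8600) - 8143/18321 = 1347*(1/8600) - 8143/18321 = 1347/8600 - 8143/18321 = -45351413/157560600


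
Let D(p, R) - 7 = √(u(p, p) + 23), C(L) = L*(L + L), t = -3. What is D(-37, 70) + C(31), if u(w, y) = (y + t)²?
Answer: 1929 + √1623 ≈ 1969.3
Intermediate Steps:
u(w, y) = (-3 + y)² (u(w, y) = (y - 3)² = (-3 + y)²)
C(L) = 2*L² (C(L) = L*(2*L) = 2*L²)
D(p, R) = 7 + √(23 + (-3 + p)²) (D(p, R) = 7 + √((-3 + p)² + 23) = 7 + √(23 + (-3 + p)²))
D(-37, 70) + C(31) = (7 + √(23 + (-3 - 37)²)) + 2*31² = (7 + √(23 + (-40)²)) + 2*961 = (7 + √(23 + 1600)) + 1922 = (7 + √1623) + 1922 = 1929 + √1623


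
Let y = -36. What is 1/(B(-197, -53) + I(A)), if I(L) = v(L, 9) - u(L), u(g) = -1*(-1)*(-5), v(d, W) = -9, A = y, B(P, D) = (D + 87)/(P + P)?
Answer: -197/805 ≈ -0.24472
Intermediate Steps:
B(P, D) = (87 + D)/(2*P) (B(P, D) = (87 + D)/((2*P)) = (87 + D)*(1/(2*P)) = (87 + D)/(2*P))
A = -36
u(g) = -5 (u(g) = 1*(-5) = -5)
I(L) = -4 (I(L) = -9 - 1*(-5) = -9 + 5 = -4)
1/(B(-197, -53) + I(A)) = 1/((1/2)*(87 - 53)/(-197) - 4) = 1/((1/2)*(-1/197)*34 - 4) = 1/(-17/197 - 4) = 1/(-805/197) = -197/805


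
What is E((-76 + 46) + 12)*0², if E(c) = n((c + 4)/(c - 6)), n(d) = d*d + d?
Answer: 0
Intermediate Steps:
n(d) = d + d² (n(d) = d² + d = d + d²)
E(c) = (1 + (4 + c)/(-6 + c))*(4 + c)/(-6 + c) (E(c) = ((c + 4)/(c - 6))*(1 + (c + 4)/(c - 6)) = ((4 + c)/(-6 + c))*(1 + (4 + c)/(-6 + c)) = (1 + (4 + c)/(-6 + c))*(4 + c)/(-6 + c))
E((-76 + 46) + 12)*0² = (2*(-1 + ((-76 + 46) + 12))*(4 + ((-76 + 46) + 12))/(-6 + ((-76 + 46) + 12))²)*0² = (2*(-1 + (-30 + 12))*(4 + (-30 + 12))/(-6 + (-30 + 12))²)*0 = (2*(-1 - 18)*(4 - 18)/(-6 - 18)²)*0 = (2*(-19)*(-14)/(-24)²)*0 = (2*(1/576)*(-19)*(-14))*0 = (133/144)*0 = 0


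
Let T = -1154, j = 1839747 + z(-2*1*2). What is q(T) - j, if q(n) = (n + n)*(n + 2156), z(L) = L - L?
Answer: -4152363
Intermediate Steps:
z(L) = 0
j = 1839747 (j = 1839747 + 0 = 1839747)
q(n) = 2*n*(2156 + n) (q(n) = (2*n)*(2156 + n) = 2*n*(2156 + n))
q(T) - j = 2*(-1154)*(2156 - 1154) - 1*1839747 = 2*(-1154)*1002 - 1839747 = -2312616 - 1839747 = -4152363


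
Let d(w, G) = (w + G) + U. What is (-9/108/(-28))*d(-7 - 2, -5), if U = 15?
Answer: 1/336 ≈ 0.0029762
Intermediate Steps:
d(w, G) = 15 + G + w (d(w, G) = (w + G) + 15 = (G + w) + 15 = 15 + G + w)
(-9/108/(-28))*d(-7 - 2, -5) = (-9/108/(-28))*(15 - 5 + (-7 - 2)) = (-9*1/108*(-1/28))*(15 - 5 - 9) = -1/12*(-1/28)*1 = (1/336)*1 = 1/336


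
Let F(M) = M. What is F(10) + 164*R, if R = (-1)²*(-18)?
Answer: -2942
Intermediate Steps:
R = -18 (R = 1*(-18) = -18)
F(10) + 164*R = 10 + 164*(-18) = 10 - 2952 = -2942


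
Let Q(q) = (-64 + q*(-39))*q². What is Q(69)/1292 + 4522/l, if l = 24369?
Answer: -16822709809/1657092 ≈ -10152.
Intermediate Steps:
Q(q) = q²*(-64 - 39*q) (Q(q) = (-64 - 39*q)*q² = q²*(-64 - 39*q))
Q(69)/1292 + 4522/l = (69²*(-64 - 39*69))/1292 + 4522/24369 = (4761*(-64 - 2691))*(1/1292) + 4522*(1/24369) = (4761*(-2755))*(1/1292) + 4522/24369 = -13116555*1/1292 + 4522/24369 = -690345/68 + 4522/24369 = -16822709809/1657092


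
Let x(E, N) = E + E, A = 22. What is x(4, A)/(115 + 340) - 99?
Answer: -45037/455 ≈ -98.982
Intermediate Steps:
x(E, N) = 2*E
x(4, A)/(115 + 340) - 99 = (2*4)/(115 + 340) - 99 = 8/455 - 99 = -45037/455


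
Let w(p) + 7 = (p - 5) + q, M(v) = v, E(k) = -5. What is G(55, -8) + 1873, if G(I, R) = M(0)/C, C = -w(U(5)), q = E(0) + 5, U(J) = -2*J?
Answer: 1873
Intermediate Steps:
q = 0 (q = -5 + 5 = 0)
w(p) = -12 + p (w(p) = -7 + ((p - 5) + 0) = -7 + ((-5 + p) + 0) = -7 + (-5 + p) = -12 + p)
C = 22 (C = -(-12 - 2*5) = -(-12 - 10) = -1*(-22) = 22)
G(I, R) = 0 (G(I, R) = 0/22 = 0*(1/22) = 0)
G(55, -8) + 1873 = 0 + 1873 = 1873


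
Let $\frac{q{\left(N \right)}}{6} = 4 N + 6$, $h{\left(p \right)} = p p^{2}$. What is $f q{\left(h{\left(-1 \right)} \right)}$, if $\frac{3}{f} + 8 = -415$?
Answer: $- \frac{4}{47} \approx -0.085106$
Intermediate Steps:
$f = - \frac{1}{141}$ ($f = \frac{3}{-8 - 415} = \frac{3}{-423} = 3 \left(- \frac{1}{423}\right) = - \frac{1}{141} \approx -0.0070922$)
$h{\left(p \right)} = p^{3}$
$q{\left(N \right)} = 36 + 24 N$ ($q{\left(N \right)} = 6 \left(4 N + 6\right) = 6 \left(6 + 4 N\right) = 36 + 24 N$)
$f q{\left(h{\left(-1 \right)} \right)} = - \frac{36 + 24 \left(-1\right)^{3}}{141} = - \frac{36 + 24 \left(-1\right)}{141} = - \frac{36 - 24}{141} = \left(- \frac{1}{141}\right) 12 = - \frac{4}{47}$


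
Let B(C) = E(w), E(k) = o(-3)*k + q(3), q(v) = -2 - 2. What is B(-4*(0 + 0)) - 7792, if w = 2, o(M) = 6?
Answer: -7784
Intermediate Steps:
q(v) = -4
E(k) = -4 + 6*k (E(k) = 6*k - 4 = -4 + 6*k)
B(C) = 8 (B(C) = -4 + 6*2 = -4 + 12 = 8)
B(-4*(0 + 0)) - 7792 = 8 - 7792 = -7784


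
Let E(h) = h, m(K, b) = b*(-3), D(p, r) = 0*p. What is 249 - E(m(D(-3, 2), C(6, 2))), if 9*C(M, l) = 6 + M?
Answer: 253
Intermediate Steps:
D(p, r) = 0
C(M, l) = ⅔ + M/9 (C(M, l) = (6 + M)/9 = ⅔ + M/9)
m(K, b) = -3*b
249 - E(m(D(-3, 2), C(6, 2))) = 249 - (-3)*(⅔ + (⅑)*6) = 249 - (-3)*(⅔ + ⅔) = 249 - (-3)*4/3 = 249 - 1*(-4) = 249 + 4 = 253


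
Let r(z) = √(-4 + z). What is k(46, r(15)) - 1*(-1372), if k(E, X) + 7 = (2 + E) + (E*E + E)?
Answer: 3575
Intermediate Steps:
k(E, X) = -5 + E² + 2*E (k(E, X) = -7 + ((2 + E) + (E*E + E)) = -7 + ((2 + E) + (E² + E)) = -7 + ((2 + E) + (E + E²)) = -7 + (2 + E² + 2*E) = -5 + E² + 2*E)
k(46, r(15)) - 1*(-1372) = (-5 + 46² + 2*46) - 1*(-1372) = (-5 + 2116 + 92) + 1372 = 2203 + 1372 = 3575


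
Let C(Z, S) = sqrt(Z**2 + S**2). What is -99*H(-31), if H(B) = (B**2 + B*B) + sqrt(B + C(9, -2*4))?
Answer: -190278 - 99*I*sqrt(31 - sqrt(145)) ≈ -1.9028e+5 - 431.06*I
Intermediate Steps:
C(Z, S) = sqrt(S**2 + Z**2)
H(B) = sqrt(B + sqrt(145)) + 2*B**2 (H(B) = (B**2 + B*B) + sqrt(B + sqrt((-2*4)**2 + 9**2)) = (B**2 + B**2) + sqrt(B + sqrt((-8)**2 + 81)) = 2*B**2 + sqrt(B + sqrt(64 + 81)) = 2*B**2 + sqrt(B + sqrt(145)) = sqrt(B + sqrt(145)) + 2*B**2)
-99*H(-31) = -99*(sqrt(-31 + sqrt(145)) + 2*(-31)**2) = -99*(sqrt(-31 + sqrt(145)) + 2*961) = -99*(sqrt(-31 + sqrt(145)) + 1922) = -99*(1922 + sqrt(-31 + sqrt(145))) = -190278 - 99*sqrt(-31 + sqrt(145))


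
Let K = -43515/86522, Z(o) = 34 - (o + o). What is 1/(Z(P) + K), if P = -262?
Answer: 86522/48235761 ≈ 0.0017937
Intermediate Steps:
Z(o) = 34 - 2*o
K = -43515/86522 (K = -43515*1/86522 = -43515/86522 ≈ -0.50294)
1/(Z(P) + K) = 1/((34 - 2*(-262)) - 43515/86522) = 1/((34 + 524) - 43515/86522) = 1/(558 - 43515/86522) = 1/(48235761/86522) = 86522/48235761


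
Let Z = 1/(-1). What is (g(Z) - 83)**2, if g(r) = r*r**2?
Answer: 7056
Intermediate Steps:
Z = -1
g(r) = r**3
(g(Z) - 83)**2 = ((-1)**3 - 83)**2 = (-1 - 83)**2 = (-84)**2 = 7056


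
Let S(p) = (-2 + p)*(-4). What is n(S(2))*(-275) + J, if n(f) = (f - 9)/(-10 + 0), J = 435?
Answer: 375/2 ≈ 187.50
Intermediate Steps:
S(p) = 8 - 4*p
n(f) = 9/10 - f/10 (n(f) = (-9 + f)/(-10) = (-9 + f)*(-1/10) = 9/10 - f/10)
n(S(2))*(-275) + J = (9/10 - (8 - 4*2)/10)*(-275) + 435 = (9/10 - (8 - 8)/10)*(-275) + 435 = (9/10 - 1/10*0)*(-275) + 435 = (9/10 + 0)*(-275) + 435 = (9/10)*(-275) + 435 = -495/2 + 435 = 375/2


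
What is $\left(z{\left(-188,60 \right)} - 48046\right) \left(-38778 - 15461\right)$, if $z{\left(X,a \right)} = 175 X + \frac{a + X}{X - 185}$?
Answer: $\frac{1637623482470}{373} \approx 4.3904 \cdot 10^{9}$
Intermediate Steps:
$z{\left(X,a \right)} = 175 X + \frac{X + a}{-185 + X}$
$\left(z{\left(-188,60 \right)} - 48046\right) \left(-38778 - 15461\right) = \left(\frac{60 - -6086312 + 175 \left(-188\right)^{2}}{-185 - 188} - 48046\right) \left(-38778 - 15461\right) = \left(\frac{60 + 6086312 + 175 \cdot 35344}{-373} - 48046\right) \left(-54239\right) = \left(- \frac{60 + 6086312 + 6185200}{373} - 48046\right) \left(-54239\right) = \left(\left(- \frac{1}{373}\right) 12271572 - 48046\right) \left(-54239\right) = \left(- \frac{12271572}{373} - 48046\right) \left(-54239\right) = \left(- \frac{30192730}{373}\right) \left(-54239\right) = \frac{1637623482470}{373}$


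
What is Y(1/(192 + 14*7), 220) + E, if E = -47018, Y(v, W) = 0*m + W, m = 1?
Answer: -46798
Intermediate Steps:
Y(v, W) = W (Y(v, W) = 0*1 + W = 0 + W = W)
Y(1/(192 + 14*7), 220) + E = 220 - 47018 = -46798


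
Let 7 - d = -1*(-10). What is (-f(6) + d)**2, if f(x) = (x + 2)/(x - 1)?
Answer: 529/25 ≈ 21.160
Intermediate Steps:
d = -3 (d = 7 - (-1)*(-10) = 7 - 1*10 = 7 - 10 = -3)
f(x) = (2 + x)/(-1 + x)
(-f(6) + d)**2 = (-(2 + 6)/(-1 + 6) - 3)**2 = (-8/5 - 3)**2 = (-23/5)**2 = 529/25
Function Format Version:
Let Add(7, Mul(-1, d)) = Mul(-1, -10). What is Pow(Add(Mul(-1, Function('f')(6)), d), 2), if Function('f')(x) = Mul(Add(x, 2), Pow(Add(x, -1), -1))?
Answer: Rational(529, 25) ≈ 21.160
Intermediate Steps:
d = -3 (d = Add(7, Mul(-1, Mul(-1, -10))) = Add(7, Mul(-1, 10)) = Add(7, -10) = -3)
Function('f')(x) = Mul(Pow(Add(-1, x), -1), Add(2, x)) (Function('f')(x) = Mul(Add(2, x), Pow(Add(-1, x), -1)) = Mul(Pow(Add(-1, x), -1), Add(2, x)))
Pow(Add(Mul(-1, Function('f')(6)), d), 2) = Pow(Add(Mul(-1, Mul(Pow(Add(-1, 6), -1), Add(2, 6))), -3), 2) = Pow(Add(Mul(-1, Mul(Pow(5, -1), 8)), -3), 2) = Pow(Add(Mul(-1, Mul(Rational(1, 5), 8)), -3), 2) = Pow(Add(Mul(-1, Rational(8, 5)), -3), 2) = Pow(Add(Rational(-8, 5), -3), 2) = Pow(Rational(-23, 5), 2) = Rational(529, 25)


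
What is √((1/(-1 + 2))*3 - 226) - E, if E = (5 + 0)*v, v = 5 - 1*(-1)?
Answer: -30 + I*√223 ≈ -30.0 + 14.933*I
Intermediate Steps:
v = 6 (v = 5 + 1 = 6)
E = 30 (E = (5 + 0)*6 = 5*6 = 30)
√((1/(-1 + 2))*3 - 226) - E = √((1/(-1 + 2))*3 - 226) - 1*30 = √((1/1)*3 - 226) - 30 = √((1*1)*3 - 226) - 30 = √(1*3 - 226) - 30 = √(3 - 226) - 30 = √(-223) - 30 = I*√223 - 30 = -30 + I*√223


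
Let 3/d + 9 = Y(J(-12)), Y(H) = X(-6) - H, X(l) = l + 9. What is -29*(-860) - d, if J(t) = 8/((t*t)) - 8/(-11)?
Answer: 33495014/1343 ≈ 24940.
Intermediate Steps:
J(t) = 8/11 + 8/t**2 (J(t) = 8/(t**2) - 8*(-1/11) = 8/t**2 + 8/11 = 8/11 + 8/t**2)
X(l) = 9 + l
Y(H) = 3 - H (Y(H) = (9 - 6) - H = 3 - H)
d = -594/1343 (d = 3/(-9 + (3 - (8/11 + 8/(-12)**2))) = 3/(-9 + (3 - (8/11 + 8*(1/144)))) = 3/(-9 + (3 - (8/11 + 1/18))) = 3/(-9 + (3 - 1*155/198)) = 3/(-9 + (3 - 155/198)) = 3/(-9 + 439/198) = 3/(-1343/198) = 3*(-198/1343) = -594/1343 ≈ -0.44229)
-29*(-860) - d = -29*(-860) - 1*(-594/1343) = 24940 + 594/1343 = 33495014/1343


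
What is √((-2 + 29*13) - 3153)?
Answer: I*√2778 ≈ 52.707*I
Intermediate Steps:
√((-2 + 29*13) - 3153) = √((-2 + 377) - 3153) = √(375 - 3153) = √(-2778) = I*√2778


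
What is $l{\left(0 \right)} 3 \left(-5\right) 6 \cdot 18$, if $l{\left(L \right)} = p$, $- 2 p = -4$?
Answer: $-3240$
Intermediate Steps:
$p = 2$ ($p = \left(- \frac{1}{2}\right) \left(-4\right) = 2$)
$l{\left(L \right)} = 2$
$l{\left(0 \right)} 3 \left(-5\right) 6 \cdot 18 = 2 \cdot 3 \left(-5\right) 6 \cdot 18 = 2 \left(\left(-15\right) 6\right) 18 = 2 \left(-90\right) 18 = \left(-180\right) 18 = -3240$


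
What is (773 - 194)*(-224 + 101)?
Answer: -71217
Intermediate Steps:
(773 - 194)*(-224 + 101) = 579*(-123) = -71217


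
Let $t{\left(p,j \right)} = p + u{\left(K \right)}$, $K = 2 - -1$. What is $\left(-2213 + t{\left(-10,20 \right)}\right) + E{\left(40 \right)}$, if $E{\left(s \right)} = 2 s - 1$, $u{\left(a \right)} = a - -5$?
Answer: $-2136$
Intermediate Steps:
$K = 3$ ($K = 2 + 1 = 3$)
$u{\left(a \right)} = 5 + a$ ($u{\left(a \right)} = a + 5 = 5 + a$)
$E{\left(s \right)} = -1 + 2 s$
$t{\left(p,j \right)} = 8 + p$ ($t{\left(p,j \right)} = p + \left(5 + 3\right) = p + 8 = 8 + p$)
$\left(-2213 + t{\left(-10,20 \right)}\right) + E{\left(40 \right)} = \left(-2213 + \left(8 - 10\right)\right) + \left(-1 + 2 \cdot 40\right) = \left(-2213 - 2\right) + \left(-1 + 80\right) = -2215 + 79 = -2136$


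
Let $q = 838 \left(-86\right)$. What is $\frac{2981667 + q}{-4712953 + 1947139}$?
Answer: $- \frac{2909599}{2765814} \approx -1.052$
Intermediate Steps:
$q = -72068$
$\frac{2981667 + q}{-4712953 + 1947139} = \frac{2981667 - 72068}{-4712953 + 1947139} = \frac{2909599}{-2765814} = 2909599 \left(- \frac{1}{2765814}\right) = - \frac{2909599}{2765814}$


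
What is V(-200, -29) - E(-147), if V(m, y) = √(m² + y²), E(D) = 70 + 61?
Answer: -131 + √40841 ≈ 71.092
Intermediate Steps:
E(D) = 131
V(-200, -29) - E(-147) = √((-200)² + (-29)²) - 1*131 = √(40000 + 841) - 131 = √40841 - 131 = -131 + √40841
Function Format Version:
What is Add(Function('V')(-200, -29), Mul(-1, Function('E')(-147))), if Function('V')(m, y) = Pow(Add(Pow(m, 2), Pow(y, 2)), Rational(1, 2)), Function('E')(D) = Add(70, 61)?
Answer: Add(-131, Pow(40841, Rational(1, 2))) ≈ 71.092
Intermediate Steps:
Function('E')(D) = 131
Add(Function('V')(-200, -29), Mul(-1, Function('E')(-147))) = Add(Pow(Add(Pow(-200, 2), Pow(-29, 2)), Rational(1, 2)), Mul(-1, 131)) = Add(Pow(Add(40000, 841), Rational(1, 2)), -131) = Add(Pow(40841, Rational(1, 2)), -131) = Add(-131, Pow(40841, Rational(1, 2)))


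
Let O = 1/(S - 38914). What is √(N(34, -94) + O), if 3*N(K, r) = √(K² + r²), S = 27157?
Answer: √(-11757 + 92151366*√2498)/11757 ≈ 5.7723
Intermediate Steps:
N(K, r) = √(K² + r²)/3
O = -1/11757 (O = 1/(27157 - 38914) = 1/(-11757) = -1/11757 ≈ -8.5056e-5)
√(N(34, -94) + O) = √(√(34² + (-94)²)/3 - 1/11757) = √(√(1156 + 8836)/3 - 1/11757) = √(√9992/3 - 1/11757) = √((2*√2498)/3 - 1/11757) = √(2*√2498/3 - 1/11757) = √(-1/11757 + 2*√2498/3)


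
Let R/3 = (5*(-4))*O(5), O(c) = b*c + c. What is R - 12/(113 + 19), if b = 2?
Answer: -9901/11 ≈ -900.09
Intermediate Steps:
O(c) = 3*c (O(c) = 2*c + c = 3*c)
R = -900 (R = 3*((5*(-4))*(3*5)) = 3*(-20*15) = 3*(-300) = -900)
R - 12/(113 + 19) = -900 - 12/(113 + 19) = -900 - 12/132 = -900 - 12*1/132 = -900 - 1/11 = -9901/11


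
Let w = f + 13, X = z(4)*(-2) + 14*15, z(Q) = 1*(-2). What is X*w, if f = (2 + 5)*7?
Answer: 13268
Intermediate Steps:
z(Q) = -2
f = 49 (f = 7*7 = 49)
X = 214 (X = -2*(-2) + 14*15 = 4 + 210 = 214)
w = 62 (w = 49 + 13 = 62)
X*w = 214*62 = 13268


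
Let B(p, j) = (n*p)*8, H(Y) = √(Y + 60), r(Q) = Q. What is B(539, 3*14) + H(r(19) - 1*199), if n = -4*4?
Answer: -68992 + 2*I*√30 ≈ -68992.0 + 10.954*I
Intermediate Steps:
n = -16
H(Y) = √(60 + Y)
B(p, j) = -128*p (B(p, j) = -16*p*8 = -128*p)
B(539, 3*14) + H(r(19) - 1*199) = -128*539 + √(60 + (19 - 1*199)) = -68992 + √(60 + (19 - 199)) = -68992 + √(60 - 180) = -68992 + √(-120) = -68992 + 2*I*√30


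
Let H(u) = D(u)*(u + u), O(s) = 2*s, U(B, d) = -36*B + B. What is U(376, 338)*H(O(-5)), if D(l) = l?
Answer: -2632000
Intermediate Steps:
U(B, d) = -35*B
H(u) = 2*u² (H(u) = u*(u + u) = u*(2*u) = 2*u²)
U(376, 338)*H(O(-5)) = (-35*376)*(2*(2*(-5))²) = -26320*(-10)² = -26320*100 = -13160*200 = -2632000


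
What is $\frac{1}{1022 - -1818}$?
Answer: $\frac{1}{2840} \approx 0.00035211$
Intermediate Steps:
$\frac{1}{1022 - -1818} = \frac{1}{1022 + 1818} = \frac{1}{2840}$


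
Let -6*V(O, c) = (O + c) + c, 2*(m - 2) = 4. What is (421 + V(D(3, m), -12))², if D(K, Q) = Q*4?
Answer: 1605289/9 ≈ 1.7837e+5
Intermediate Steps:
m = 4 (m = 2 + (½)*4 = 2 + 2 = 4)
D(K, Q) = 4*Q
V(O, c) = -c/3 - O/6 (V(O, c) = -((O + c) + c)/6 = -(O + 2*c)/6 = -c/3 - O/6)
(421 + V(D(3, m), -12))² = (421 + (-⅓*(-12) - 2*4/3))² = (421 + (4 - ⅙*16))² = (421 + (4 - 8/3))² = (421 + 4/3)² = (1267/3)² = 1605289/9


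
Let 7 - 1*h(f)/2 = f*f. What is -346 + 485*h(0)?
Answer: 6444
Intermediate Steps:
h(f) = 14 - 2*f**2 (h(f) = 14 - 2*f*f = 14 - 2*f**2)
-346 + 485*h(0) = -346 + 485*(14 - 2*0**2) = -346 + 485*(14 - 2*0) = -346 + 485*(14 + 0) = -346 + 485*14 = -346 + 6790 = 6444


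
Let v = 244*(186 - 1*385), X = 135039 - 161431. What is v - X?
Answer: -22164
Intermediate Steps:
X = -26392
v = -48556 (v = 244*(186 - 385) = 244*(-199) = -48556)
v - X = -48556 - 1*(-26392) = -48556 + 26392 = -22164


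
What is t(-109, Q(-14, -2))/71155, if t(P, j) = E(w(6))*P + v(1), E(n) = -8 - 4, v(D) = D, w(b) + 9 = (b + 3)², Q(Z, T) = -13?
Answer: 187/10165 ≈ 0.018396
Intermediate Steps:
w(b) = -9 + (3 + b)² (w(b) = -9 + (b + 3)² = -9 + (3 + b)²)
E(n) = -12
t(P, j) = 1 - 12*P (t(P, j) = -12*P + 1 = 1 - 12*P)
t(-109, Q(-14, -2))/71155 = (1 - 12*(-109))/71155 = (1 + 1308)*(1/71155) = 1309*(1/71155) = 187/10165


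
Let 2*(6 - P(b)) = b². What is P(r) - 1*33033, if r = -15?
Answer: -66279/2 ≈ -33140.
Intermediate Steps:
P(b) = 6 - b²/2
P(r) - 1*33033 = (6 - ½*(-15)²) - 1*33033 = (6 - ½*225) - 33033 = (6 - 225/2) - 33033 = -213/2 - 33033 = -66279/2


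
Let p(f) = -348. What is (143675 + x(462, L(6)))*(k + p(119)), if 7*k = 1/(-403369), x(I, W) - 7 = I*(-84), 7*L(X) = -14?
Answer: -14721416351070/403369 ≈ -3.6496e+7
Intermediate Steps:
L(X) = -2 (L(X) = (⅐)*(-14) = -2)
x(I, W) = 7 - 84*I (x(I, W) = 7 + I*(-84) = 7 - 84*I)
k = -1/2823583 (k = (⅐)/(-403369) = (⅐)*(-1/403369) = -1/2823583 ≈ -3.5416e-7)
(143675 + x(462, L(6)))*(k + p(119)) = (143675 + (7 - 84*462))*(-1/2823583 - 348) = (143675 + (7 - 38808))*(-982606885/2823583) = (143675 - 38801)*(-982606885/2823583) = 104874*(-982606885/2823583) = -14721416351070/403369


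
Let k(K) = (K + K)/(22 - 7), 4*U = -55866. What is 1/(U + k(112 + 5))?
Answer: -10/139509 ≈ -7.1680e-5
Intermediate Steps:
U = -27933/2 (U = (¼)*(-55866) = -27933/2 ≈ -13967.)
k(K) = 2*K/15 (k(K) = (2*K)/15 = (2*K)*(1/15) = 2*K/15)
1/(U + k(112 + 5)) = 1/(-27933/2 + 2*(112 + 5)/15) = 1/(-27933/2 + (2/15)*117) = 1/(-27933/2 + 78/5) = 1/(-139509/10) = -10/139509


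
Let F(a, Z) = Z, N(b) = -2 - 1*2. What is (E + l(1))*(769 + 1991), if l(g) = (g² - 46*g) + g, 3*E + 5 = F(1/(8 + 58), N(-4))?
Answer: -129720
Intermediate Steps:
N(b) = -4 (N(b) = -2 - 2 = -4)
E = -3 (E = -5/3 + (⅓)*(-4) = -5/3 - 4/3 = -3)
l(g) = g² - 45*g
(E + l(1))*(769 + 1991) = (-3 + 1*(-45 + 1))*(769 + 1991) = (-3 + 1*(-44))*2760 = (-3 - 44)*2760 = -47*2760 = -129720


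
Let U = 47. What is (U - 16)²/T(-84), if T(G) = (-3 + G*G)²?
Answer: 961/49744809 ≈ 1.9319e-5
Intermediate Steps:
T(G) = (-3 + G²)²
(U - 16)²/T(-84) = (47 - 16)²/((-3 + (-84)²)²) = 31²/((-3 + 7056)²) = 961/(7053²) = 961/49744809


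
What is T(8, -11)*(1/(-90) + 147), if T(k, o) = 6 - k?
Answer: -13229/45 ≈ -293.98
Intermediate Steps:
T(8, -11)*(1/(-90) + 147) = (6 - 1*8)*(1/(-90) + 147) = (6 - 8)*(-1/90 + 147) = -2*13229/90 = -13229/45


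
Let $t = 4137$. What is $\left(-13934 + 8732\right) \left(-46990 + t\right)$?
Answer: $222921306$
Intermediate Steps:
$\left(-13934 + 8732\right) \left(-46990 + t\right) = \left(-13934 + 8732\right) \left(-46990 + 4137\right) = \left(-5202\right) \left(-42853\right) = 222921306$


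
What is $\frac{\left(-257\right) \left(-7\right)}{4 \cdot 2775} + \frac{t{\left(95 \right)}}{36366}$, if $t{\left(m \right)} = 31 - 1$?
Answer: $\frac{10959239}{67277100} \approx 0.1629$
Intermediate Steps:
$t{\left(m \right)} = 30$ ($t{\left(m \right)} = 31 - 1 = 30$)
$\frac{\left(-257\right) \left(-7\right)}{4 \cdot 2775} + \frac{t{\left(95 \right)}}{36366} = \frac{\left(-257\right) \left(-7\right)}{4 \cdot 2775} + \frac{30}{36366} = \frac{1799}{11100} + 30 \cdot \frac{1}{36366} = 1799 \cdot \frac{1}{11100} + \frac{5}{6061} = \frac{1799}{11100} + \frac{5}{6061} = \frac{10959239}{67277100}$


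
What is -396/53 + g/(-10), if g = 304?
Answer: -10036/265 ≈ -37.872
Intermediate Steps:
-396/53 + g/(-10) = -396/53 + 304/(-10) = -396*1/53 + 304*(-1/10) = -396/53 - 152/5 = -10036/265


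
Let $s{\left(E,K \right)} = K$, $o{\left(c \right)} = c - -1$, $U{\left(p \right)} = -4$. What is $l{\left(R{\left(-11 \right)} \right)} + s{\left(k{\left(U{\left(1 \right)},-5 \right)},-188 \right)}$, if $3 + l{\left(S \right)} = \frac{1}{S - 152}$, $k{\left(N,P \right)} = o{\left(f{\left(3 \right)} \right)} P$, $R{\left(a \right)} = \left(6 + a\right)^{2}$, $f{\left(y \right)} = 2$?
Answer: $- \frac{24258}{127} \approx -191.01$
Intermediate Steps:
$o{\left(c \right)} = 1 + c$ ($o{\left(c \right)} = c + 1 = 1 + c$)
$k{\left(N,P \right)} = 3 P$ ($k{\left(N,P \right)} = \left(1 + 2\right) P = 3 P$)
$l{\left(S \right)} = -3 + \frac{1}{-152 + S}$ ($l{\left(S \right)} = -3 + \frac{1}{S - 152} = -3 + \frac{1}{-152 + S}$)
$l{\left(R{\left(-11 \right)} \right)} + s{\left(k{\left(U{\left(1 \right)},-5 \right)},-188 \right)} = \frac{457 - 3 \left(6 - 11\right)^{2}}{-152 + \left(6 - 11\right)^{2}} - 188 = \frac{457 - 3 \left(-5\right)^{2}}{-152 + \left(-5\right)^{2}} - 188 = \frac{457 - 75}{-152 + 25} - 188 = \frac{457 - 75}{-127} - 188 = \left(- \frac{1}{127}\right) 382 - 188 = - \frac{382}{127} - 188 = - \frac{24258}{127}$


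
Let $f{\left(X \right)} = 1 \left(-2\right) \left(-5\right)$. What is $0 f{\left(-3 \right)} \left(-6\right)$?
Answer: $0$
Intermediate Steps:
$f{\left(X \right)} = 10$ ($f{\left(X \right)} = \left(-2\right) \left(-5\right) = 10$)
$0 f{\left(-3 \right)} \left(-6\right) = 0 \cdot 10 \left(-6\right) = 0 \left(-6\right) = 0$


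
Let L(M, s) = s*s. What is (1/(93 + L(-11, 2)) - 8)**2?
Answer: 600625/9409 ≈ 63.835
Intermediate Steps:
L(M, s) = s**2
(1/(93 + L(-11, 2)) - 8)**2 = (1/(93 + 2**2) - 8)**2 = (1/(93 + 4) - 8)**2 = (1/97 - 8)**2 = (-775/97)**2 = 600625/9409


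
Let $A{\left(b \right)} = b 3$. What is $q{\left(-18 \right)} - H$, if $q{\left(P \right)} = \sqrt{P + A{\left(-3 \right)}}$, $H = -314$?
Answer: $314 + 3 i \sqrt{3} \approx 314.0 + 5.1962 i$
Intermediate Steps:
$A{\left(b \right)} = 3 b$
$q{\left(P \right)} = \sqrt{-9 + P}$ ($q{\left(P \right)} = \sqrt{P + 3 \left(-3\right)} = \sqrt{P - 9} = \sqrt{-9 + P}$)
$q{\left(-18 \right)} - H = \sqrt{-9 - 18} - -314 = \sqrt{-27} + 314 = 3 i \sqrt{3} + 314 = 314 + 3 i \sqrt{3}$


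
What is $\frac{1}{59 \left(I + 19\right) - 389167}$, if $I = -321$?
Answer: $- \frac{1}{406985} \approx -2.4571 \cdot 10^{-6}$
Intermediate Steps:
$\frac{1}{59 \left(I + 19\right) - 389167} = \frac{1}{59 \left(-321 + 19\right) - 389167} = \frac{1}{59 \left(-302\right) - 389167} = \frac{1}{-17818 - 389167} = \frac{1}{-406985} = - \frac{1}{406985}$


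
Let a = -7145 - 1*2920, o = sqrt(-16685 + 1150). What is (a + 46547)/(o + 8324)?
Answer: 303676168/69304511 - 36482*I*sqrt(15535)/69304511 ≈ 4.3818 - 0.06561*I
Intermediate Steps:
o = I*sqrt(15535) (o = sqrt(-15535) = I*sqrt(15535) ≈ 124.64*I)
a = -10065 (a = -7145 - 2920 = -10065)
(a + 46547)/(o + 8324) = (-10065 + 46547)/(I*sqrt(15535) + 8324) = 36482/(8324 + I*sqrt(15535))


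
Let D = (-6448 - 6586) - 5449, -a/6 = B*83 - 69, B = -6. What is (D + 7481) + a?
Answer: -7600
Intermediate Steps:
a = 3402 (a = -6*(-6*83 - 69) = -6*(-498 - 69) = -6*(-567) = 3402)
D = -18483 (D = -13034 - 5449 = -18483)
(D + 7481) + a = (-18483 + 7481) + 3402 = -11002 + 3402 = -7600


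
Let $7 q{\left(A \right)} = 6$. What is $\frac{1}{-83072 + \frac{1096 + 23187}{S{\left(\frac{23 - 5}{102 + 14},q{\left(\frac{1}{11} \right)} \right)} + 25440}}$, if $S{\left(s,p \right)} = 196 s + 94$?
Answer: $- \frac{741368}{61586218289} \approx -1.2038 \cdot 10^{-5}$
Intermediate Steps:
$q{\left(A \right)} = \frac{6}{7}$ ($q{\left(A \right)} = \frac{1}{7} \cdot 6 = \frac{6}{7}$)
$S{\left(s,p \right)} = 94 + 196 s$
$\frac{1}{-83072 + \frac{1096 + 23187}{S{\left(\frac{23 - 5}{102 + 14},q{\left(\frac{1}{11} \right)} \right)} + 25440}} = \frac{1}{-83072 + \frac{1096 + 23187}{\left(94 + 196 \frac{23 - 5}{102 + 14}\right) + 25440}} = \frac{1}{-83072 + \frac{24283}{\left(94 + 196 \cdot \frac{18}{116}\right) + 25440}} = \frac{1}{-83072 + \frac{24283}{\left(94 + 196 \cdot 18 \cdot \frac{1}{116}\right) + 25440}} = \frac{1}{-83072 + \frac{24283}{\left(94 + 196 \cdot \frac{9}{58}\right) + 25440}} = \frac{1}{-83072 + \frac{24283}{\left(94 + \frac{882}{29}\right) + 25440}} = \frac{1}{-83072 + \frac{24283}{\frac{3608}{29} + 25440}} = \frac{1}{-83072 + \frac{24283}{\frac{741368}{29}}} = \frac{1}{-83072 + 24283 \cdot \frac{29}{741368}} = \frac{1}{-83072 + \frac{704207}{741368}} = \frac{1}{- \frac{61586218289}{741368}} = - \frac{741368}{61586218289}$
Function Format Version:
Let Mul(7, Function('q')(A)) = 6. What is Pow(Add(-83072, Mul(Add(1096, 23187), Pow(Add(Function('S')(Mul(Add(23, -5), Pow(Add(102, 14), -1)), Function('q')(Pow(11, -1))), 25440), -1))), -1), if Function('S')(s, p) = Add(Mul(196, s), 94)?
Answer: Rational(-741368, 61586218289) ≈ -1.2038e-5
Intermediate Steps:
Function('q')(A) = Rational(6, 7) (Function('q')(A) = Mul(Rational(1, 7), 6) = Rational(6, 7))
Function('S')(s, p) = Add(94, Mul(196, s))
Pow(Add(-83072, Mul(Add(1096, 23187), Pow(Add(Function('S')(Mul(Add(23, -5), Pow(Add(102, 14), -1)), Function('q')(Pow(11, -1))), 25440), -1))), -1) = Pow(Add(-83072, Mul(Add(1096, 23187), Pow(Add(Add(94, Mul(196, Mul(Add(23, -5), Pow(Add(102, 14), -1)))), 25440), -1))), -1) = Pow(Add(-83072, Mul(24283, Pow(Add(Add(94, Mul(196, Mul(18, Pow(116, -1)))), 25440), -1))), -1) = Pow(Add(-83072, Mul(24283, Pow(Add(Add(94, Mul(196, Mul(18, Rational(1, 116)))), 25440), -1))), -1) = Pow(Add(-83072, Mul(24283, Pow(Add(Add(94, Mul(196, Rational(9, 58))), 25440), -1))), -1) = Pow(Add(-83072, Mul(24283, Pow(Add(Add(94, Rational(882, 29)), 25440), -1))), -1) = Pow(Add(-83072, Mul(24283, Pow(Add(Rational(3608, 29), 25440), -1))), -1) = Pow(Add(-83072, Mul(24283, Pow(Rational(741368, 29), -1))), -1) = Pow(Add(-83072, Mul(24283, Rational(29, 741368))), -1) = Pow(Add(-83072, Rational(704207, 741368)), -1) = Pow(Rational(-61586218289, 741368), -1) = Rational(-741368, 61586218289)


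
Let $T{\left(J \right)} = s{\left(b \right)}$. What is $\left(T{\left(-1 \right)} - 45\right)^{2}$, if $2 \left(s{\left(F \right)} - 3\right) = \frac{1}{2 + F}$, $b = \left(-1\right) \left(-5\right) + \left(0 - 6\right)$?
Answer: $\frac{6889}{4} \approx 1722.3$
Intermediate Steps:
$b = -1$ ($b = 5 + \left(0 - 6\right) = 5 - 6 = -1$)
$s{\left(F \right)} = 3 + \frac{1}{2 \left(2 + F\right)}$
$T{\left(J \right)} = \frac{7}{2}$ ($T{\left(J \right)} = \frac{13 + 6 \left(-1\right)}{2 \left(2 - 1\right)} = \frac{13 - 6}{2 \cdot 1} = \frac{1}{2} \cdot 1 \cdot 7 = \frac{7}{2}$)
$\left(T{\left(-1 \right)} - 45\right)^{2} = \left(\frac{7}{2} - 45\right)^{2} = \left(- \frac{83}{2}\right)^{2} = \frac{6889}{4}$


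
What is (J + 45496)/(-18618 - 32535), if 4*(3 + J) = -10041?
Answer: -171931/204612 ≈ -0.84028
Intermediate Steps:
J = -10053/4 (J = -3 + (1/4)*(-10041) = -3 - 10041/4 = -10053/4 ≈ -2513.3)
(J + 45496)/(-18618 - 32535) = (-10053/4 + 45496)/(-18618 - 32535) = (171931/4)/(-51153) = (171931/4)*(-1/51153) = -171931/204612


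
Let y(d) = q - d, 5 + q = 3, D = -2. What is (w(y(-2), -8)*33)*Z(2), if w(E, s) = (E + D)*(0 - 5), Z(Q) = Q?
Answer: 660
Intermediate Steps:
q = -2 (q = -5 + 3 = -2)
y(d) = -2 - d
w(E, s) = 10 - 5*E (w(E, s) = (E - 2)*(0 - 5) = (-2 + E)*(-5) = 10 - 5*E)
(w(y(-2), -8)*33)*Z(2) = ((10 - 5*(-2 - 1*(-2)))*33)*2 = ((10 - 5*(-2 + 2))*33)*2 = ((10 - 5*0)*33)*2 = ((10 + 0)*33)*2 = (10*33)*2 = 330*2 = 660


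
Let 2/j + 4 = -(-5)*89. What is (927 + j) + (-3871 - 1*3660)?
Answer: -2912362/441 ≈ -6604.0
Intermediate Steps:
j = 2/441 (j = 2/(-4 - (-5)*89) = 2/(-4 - 5*(-89)) = 2/(-4 + 445) = 2/441 ≈ 0.0045351)
(927 + j) + (-3871 - 1*3660) = (927 + 2/441) + (-3871 - 1*3660) = 408809/441 + (-3871 - 3660) = 408809/441 - 7531 = -2912362/441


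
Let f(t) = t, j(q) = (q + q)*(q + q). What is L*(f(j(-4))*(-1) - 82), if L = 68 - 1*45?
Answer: -3358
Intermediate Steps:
j(q) = 4*q² (j(q) = (2*q)*(2*q) = 4*q²)
L = 23 (L = 68 - 45 = 23)
L*(f(j(-4))*(-1) - 82) = 23*((4*(-4)²)*(-1) - 82) = 23*((4*16)*(-1) - 82) = 23*(64*(-1) - 82) = 23*(-64 - 82) = 23*(-146) = -3358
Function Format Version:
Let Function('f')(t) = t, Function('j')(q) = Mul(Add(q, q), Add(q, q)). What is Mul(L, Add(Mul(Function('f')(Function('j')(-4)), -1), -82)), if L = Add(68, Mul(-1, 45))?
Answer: -3358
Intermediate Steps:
Function('j')(q) = Mul(4, Pow(q, 2)) (Function('j')(q) = Mul(Mul(2, q), Mul(2, q)) = Mul(4, Pow(q, 2)))
L = 23 (L = Add(68, -45) = 23)
Mul(L, Add(Mul(Function('f')(Function('j')(-4)), -1), -82)) = Mul(23, Add(Mul(Mul(4, Pow(-4, 2)), -1), -82)) = Mul(23, Add(Mul(Mul(4, 16), -1), -82)) = Mul(23, Add(Mul(64, -1), -82)) = Mul(23, Add(-64, -82)) = Mul(23, -146) = -3358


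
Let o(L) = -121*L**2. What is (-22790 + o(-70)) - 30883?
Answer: -646573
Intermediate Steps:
(-22790 + o(-70)) - 30883 = (-22790 - 121*(-70)**2) - 30883 = (-22790 - 121*4900) - 30883 = (-22790 - 592900) - 30883 = -615690 - 30883 = -646573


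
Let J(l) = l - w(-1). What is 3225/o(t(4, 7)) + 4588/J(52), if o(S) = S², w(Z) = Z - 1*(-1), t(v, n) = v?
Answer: 60277/208 ≈ 289.79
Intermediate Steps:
w(Z) = 1 + Z (w(Z) = Z + 1 = 1 + Z)
J(l) = l (J(l) = l - (1 - 1) = l - 1*0 = l + 0 = l)
3225/o(t(4, 7)) + 4588/J(52) = 3225/(4²) + 4588/52 = 3225/16 + 4588*(1/52) = 3225*(1/16) + 1147/13 = 3225/16 + 1147/13 = 60277/208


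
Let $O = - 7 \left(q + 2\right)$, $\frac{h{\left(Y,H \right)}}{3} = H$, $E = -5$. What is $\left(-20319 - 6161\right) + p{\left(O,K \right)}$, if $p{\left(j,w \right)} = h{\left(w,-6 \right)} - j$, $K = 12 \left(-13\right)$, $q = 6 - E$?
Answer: $-26407$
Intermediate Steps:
$q = 11$ ($q = 6 - -5 = 6 + 5 = 11$)
$K = -156$
$h{\left(Y,H \right)} = 3 H$
$O = -91$ ($O = - 7 \left(11 + 2\right) = \left(-7\right) 13 = -91$)
$p{\left(j,w \right)} = -18 - j$ ($p{\left(j,w \right)} = 3 \left(-6\right) - j = -18 - j$)
$\left(-20319 - 6161\right) + p{\left(O,K \right)} = \left(-20319 - 6161\right) - -73 = -26480 + \left(-18 + 91\right) = -26480 + 73 = -26407$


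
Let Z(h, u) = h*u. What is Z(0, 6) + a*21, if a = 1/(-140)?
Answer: -3/20 ≈ -0.15000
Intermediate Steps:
a = -1/140 ≈ -0.0071429
Z(0, 6) + a*21 = 0*6 - 1/140*21 = 0 - 3/20 = -3/20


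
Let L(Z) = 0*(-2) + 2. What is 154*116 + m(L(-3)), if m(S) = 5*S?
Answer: 17874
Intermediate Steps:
L(Z) = 2 (L(Z) = 0 + 2 = 2)
154*116 + m(L(-3)) = 154*116 + 5*2 = 17864 + 10 = 17874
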